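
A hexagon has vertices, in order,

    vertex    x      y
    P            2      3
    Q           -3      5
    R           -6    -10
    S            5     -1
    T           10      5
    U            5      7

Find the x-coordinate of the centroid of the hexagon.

74/81

Apply Gauss's area formula. First the cross-terms c_i = x_i·y_{i+1} − x_{i+1}·y_i:
  19, 60, 56, 35, 45, 1  ⇒  2A = 216, A = 108.
Then Σ (x_i + x_{i+1})·c_i = 592, so x̄ = 592 / (6·108) = 74/81.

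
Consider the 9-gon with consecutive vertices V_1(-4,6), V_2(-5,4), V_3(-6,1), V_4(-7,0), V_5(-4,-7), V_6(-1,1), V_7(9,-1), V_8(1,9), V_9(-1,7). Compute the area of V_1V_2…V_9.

95

V_1→V_2: (-4)(4) − (-5)(6) = 14
V_2→V_3: (-5)(1) − (-6)(4) = 19
V_3→V_4: (-6)(0) − (-7)(1) = 7
V_4→V_5: (-7)(-7) − (-4)(0) = 49
V_5→V_6: (-4)(1) − (-1)(-7) = -11
V_6→V_7: (-1)(-1) − (9)(1) = -8
V_7→V_8: (9)(9) − (1)(-1) = 82
V_8→V_9: (1)(7) − (-1)(9) = 16
V_9→V_1: (-1)(6) − (-4)(7) = 22
Σ = 190
Area = |Σ|/2 = 95.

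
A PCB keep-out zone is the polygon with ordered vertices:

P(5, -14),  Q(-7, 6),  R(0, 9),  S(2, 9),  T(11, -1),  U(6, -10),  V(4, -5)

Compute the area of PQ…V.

187.5

Cross-terms: -68, -63, -18, -101, -104, 10, -31  ⇒  Σ = -375
Area = |Σ|/2 = 187.5.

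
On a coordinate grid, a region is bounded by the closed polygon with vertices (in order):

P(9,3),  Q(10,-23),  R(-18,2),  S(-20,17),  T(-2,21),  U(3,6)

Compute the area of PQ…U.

Apply the shoelace formula: 2A = Σ (x_i·y_{i+1} − x_{i+1}·y_i), indices taken mod 6.
Σ = (-237) + (-394) + (-266) + (-386) + (-75) + (-45) = -1403
Area = |Σ|/2 = 701.5.

701.5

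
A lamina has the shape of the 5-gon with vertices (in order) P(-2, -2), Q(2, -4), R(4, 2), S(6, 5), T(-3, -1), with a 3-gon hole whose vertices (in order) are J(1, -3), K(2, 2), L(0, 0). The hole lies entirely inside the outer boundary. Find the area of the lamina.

22.5

Outer boundary:
Σ = (12) + (20) + (8) + (9) + (4) = 53
Area = |Σ|/2 = 26.5.
Hole:
Apply the shoelace formula: 2A = Σ (x_i·y_{i+1} − x_{i+1}·y_i), indices taken mod 3.
Σ = (8) + (0) + (0) = 8
Area = |Σ|/2 = 4.
Net area = 26.5 − 4 = 22.5.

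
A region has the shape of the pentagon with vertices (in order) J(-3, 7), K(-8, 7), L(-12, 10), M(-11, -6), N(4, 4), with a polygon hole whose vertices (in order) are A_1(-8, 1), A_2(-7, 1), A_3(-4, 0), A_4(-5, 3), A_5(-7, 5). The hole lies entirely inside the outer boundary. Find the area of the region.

Outer boundary:
Apply the shoelace formula: 2A = Σ (x_i·y_{i+1} − x_{i+1}·y_i), indices taken mod 5.
Cross-terms: 35, 4, 182, -20, 40  ⇒  Σ = 241
Area = |Σ|/2 = 120.5.
Hole:
Σ = (-1) + (4) + (-12) + (-4) + (33) = 20
Area = |Σ|/2 = 10.
Net area = 120.5 − 10 = 110.5.

110.5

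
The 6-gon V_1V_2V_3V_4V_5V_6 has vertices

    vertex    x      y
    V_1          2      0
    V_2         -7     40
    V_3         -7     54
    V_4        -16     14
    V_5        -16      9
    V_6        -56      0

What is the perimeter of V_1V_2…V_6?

200

|V_1V_2| = √((-9)² + (40)²) = √1681 = 41
|V_2V_3| = √((0)² + (14)²) = √196 = 14
|V_3V_4| = √((-9)² + (-40)²) = √1681 = 41
|V_4V_5| = √((0)² + (-5)²) = √25 = 5
|V_5V_6| = √((-40)² + (-9)²) = √1681 = 41
|V_6V_1| = √((58)² + (0)²) = √3364 = 58
Perimeter = 41 + 14 + 41 + 5 + 41 + 58 = 200.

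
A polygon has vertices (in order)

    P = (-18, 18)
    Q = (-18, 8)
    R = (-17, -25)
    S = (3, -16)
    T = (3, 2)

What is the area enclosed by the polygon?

628.5

P→Q: (-18)(8) − (-18)(18) = 180
Q→R: (-18)(-25) − (-17)(8) = 586
R→S: (-17)(-16) − (3)(-25) = 347
S→T: (3)(2) − (3)(-16) = 54
T→P: (3)(18) − (-18)(2) = 90
Σ = 1257
Area = |Σ|/2 = 628.5.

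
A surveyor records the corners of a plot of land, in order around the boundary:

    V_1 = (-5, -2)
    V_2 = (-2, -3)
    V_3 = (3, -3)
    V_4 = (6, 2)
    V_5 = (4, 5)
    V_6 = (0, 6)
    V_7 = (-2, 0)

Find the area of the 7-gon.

Apply Gauss's area formula: 2A = Σ (x_i·y_{i+1} − x_{i+1}·y_i), indices taken mod 7.
Σ = (11) + (15) + (24) + (22) + (24) + (12) + (4) = 112
Area = |Σ|/2 = 56.

56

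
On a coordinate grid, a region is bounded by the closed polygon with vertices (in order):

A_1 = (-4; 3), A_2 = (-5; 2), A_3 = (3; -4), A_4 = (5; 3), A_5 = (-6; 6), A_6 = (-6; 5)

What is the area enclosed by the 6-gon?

Apply Gauss's area formula: 2A = Σ (x_i·y_{i+1} − x_{i+1}·y_i), indices taken mod 6.
Σ = (7) + (14) + (29) + (48) + (6) + (2) = 106
Area = |Σ|/2 = 53.

53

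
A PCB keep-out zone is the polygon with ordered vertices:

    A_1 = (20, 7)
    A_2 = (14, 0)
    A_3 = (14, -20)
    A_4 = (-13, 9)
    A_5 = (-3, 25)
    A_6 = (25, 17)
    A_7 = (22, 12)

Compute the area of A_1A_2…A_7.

Apply the shoelace (surveyor's) formula: 2A = Σ (x_i·y_{i+1} − x_{i+1}·y_i), indices taken mod 7.
A_1→A_2: (20)(0) − (14)(7) = -98
A_2→A_3: (14)(-20) − (14)(0) = -280
A_3→A_4: (14)(9) − (-13)(-20) = -134
A_4→A_5: (-13)(25) − (-3)(9) = -298
A_5→A_6: (-3)(17) − (25)(25) = -676
A_6→A_7: (25)(12) − (22)(17) = -74
A_7→A_1: (22)(7) − (20)(12) = -86
Σ = -1646
Area = |Σ|/2 = 823.

823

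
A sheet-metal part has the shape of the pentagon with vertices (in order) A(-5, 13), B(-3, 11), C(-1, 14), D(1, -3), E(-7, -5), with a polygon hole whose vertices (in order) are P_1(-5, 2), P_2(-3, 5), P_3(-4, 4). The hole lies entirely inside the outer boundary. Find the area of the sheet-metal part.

Outer boundary:
Apply the surveyor's formula: 2A = Σ (x_i·y_{i+1} − x_{i+1}·y_i), indices taken mod 5.
Cross-terms: -16, -31, -11, -26, -116  ⇒  Σ = -200
Area = |Σ|/2 = 100.
Hole:
Apply the shoelace formula: 2A = Σ (x_i·y_{i+1} − x_{i+1}·y_i), indices taken mod 3.
Cross-terms: -19, 8, 12  ⇒  Σ = 1
Area = |Σ|/2 = 0.5.
Net area = 100 − 0.5 = 99.5.

99.5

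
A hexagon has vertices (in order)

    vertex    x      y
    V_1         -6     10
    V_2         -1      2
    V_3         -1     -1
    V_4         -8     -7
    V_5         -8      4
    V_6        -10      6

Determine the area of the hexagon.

Σ = (-2) + (3) + (-1) + (-88) + (-8) + (-64) = -160
Area = |Σ|/2 = 80.

80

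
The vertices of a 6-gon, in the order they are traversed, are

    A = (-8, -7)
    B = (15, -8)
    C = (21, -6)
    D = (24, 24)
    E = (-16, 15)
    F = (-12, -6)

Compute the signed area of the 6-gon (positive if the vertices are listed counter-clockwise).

975.5

Apply the surveyor's formula: 2A = Σ (x_i·y_{i+1} − x_{i+1}·y_i), indices taken mod 6.
Σ = (169) + (78) + (648) + (744) + (276) + (36) = 1951
Signed area = Σ/2 = 975.5 (positive ⇒ counter-clockwise traversal).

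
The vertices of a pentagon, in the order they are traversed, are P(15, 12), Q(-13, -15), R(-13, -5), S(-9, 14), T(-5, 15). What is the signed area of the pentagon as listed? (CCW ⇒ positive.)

-388

Apply the surveyor's formula: 2A = Σ (x_i·y_{i+1} − x_{i+1}·y_i), indices taken mod 5.
Σ = (-69) + (-130) + (-227) + (-65) + (-285) = -776
Signed area = Σ/2 = -388 (negative ⇒ clockwise traversal).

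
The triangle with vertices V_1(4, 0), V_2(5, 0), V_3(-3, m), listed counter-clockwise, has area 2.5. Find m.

The doubled signed area Σ (x_i y_{i+1} − x_{i+1} y_i) is linear in m.
With m=0 it equals 0; the coefficient of m is 1 (from the two edges through V_3).
So 1·m + 0 = 2·2.5 = 5 ⇒ m = 5.

5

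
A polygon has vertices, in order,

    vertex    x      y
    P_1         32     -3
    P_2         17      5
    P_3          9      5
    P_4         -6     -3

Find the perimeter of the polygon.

|P_1P_2| = √((-15)² + (8)²) = √289 = 17
|P_2P_3| = √((-8)² + (0)²) = √64 = 8
|P_3P_4| = √((-15)² + (-8)²) = √289 = 17
|P_4P_1| = √((38)² + (0)²) = √1444 = 38
Perimeter = 17 + 8 + 17 + 38 = 80.

80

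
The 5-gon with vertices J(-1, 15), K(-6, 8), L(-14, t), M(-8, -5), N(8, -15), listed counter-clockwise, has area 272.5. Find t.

Write out the shoelace sum; only the two edges meeting at L involve t:
2·Area = [((-6)·t − (-14)·8) + ((-14)·(-5) − (-8)·t)] + 347
       = 2·t + 529 = 545
⇒ t = 8.

8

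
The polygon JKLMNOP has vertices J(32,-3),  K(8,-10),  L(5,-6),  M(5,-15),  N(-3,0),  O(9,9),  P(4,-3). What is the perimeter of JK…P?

|JK| = √((-24)² + (-7)²) = √625 = 25
|KL| = √((-3)² + (4)²) = √25 = 5
|LM| = √((0)² + (-9)²) = √81 = 9
|MN| = √((-8)² + (15)²) = √289 = 17
|NO| = √((12)² + (9)²) = √225 = 15
|OP| = √((-5)² + (-12)²) = √169 = 13
|PJ| = √((28)² + (0)²) = √784 = 28
Perimeter = 25 + 5 + 9 + 17 + 15 + 13 + 28 = 112.

112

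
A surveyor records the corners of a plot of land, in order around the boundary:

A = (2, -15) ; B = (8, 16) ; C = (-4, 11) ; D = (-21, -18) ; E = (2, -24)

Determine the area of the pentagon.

Apply the shoelace formula: 2A = Σ (x_i·y_{i+1} − x_{i+1}·y_i), indices taken mod 5.
Cross-terms: 152, 152, 303, 540, 18  ⇒  Σ = 1165
Area = |Σ|/2 = 582.5.

582.5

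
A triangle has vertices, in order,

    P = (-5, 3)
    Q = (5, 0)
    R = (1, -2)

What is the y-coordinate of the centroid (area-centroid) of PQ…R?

1/3

Apply the shoelace formula. First the cross-terms c_i = x_i·y_{i+1} − x_{i+1}·y_i:
  -15, -10, -7  ⇒  2A = -32, A = -16.
Then Σ (y_i + y_{i+1})·c_i = -32, so ȳ = -32 / (6·(-16)) = 1/3.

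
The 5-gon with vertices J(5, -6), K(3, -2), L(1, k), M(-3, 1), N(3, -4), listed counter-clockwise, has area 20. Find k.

3

The doubled signed area Σ (x_i y_{i+1} − x_{i+1} y_i) is linear in k.
With k=0 it equals 22; the coefficient of k is 6 (from the two edges through L).
So 6·k + 22 = 2·20 = 40 ⇒ k = 3.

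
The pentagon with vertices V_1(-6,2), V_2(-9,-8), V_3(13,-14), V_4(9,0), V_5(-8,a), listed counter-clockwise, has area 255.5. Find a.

The doubled signed area Σ (x_i y_{i+1} − x_{i+1} y_i) is linear in a.
With a=0 it equals 406; the coefficient of a is 15 (from the two edges through V_5).
So 15·a + 406 = 2·255.5 = 511 ⇒ a = 7.

7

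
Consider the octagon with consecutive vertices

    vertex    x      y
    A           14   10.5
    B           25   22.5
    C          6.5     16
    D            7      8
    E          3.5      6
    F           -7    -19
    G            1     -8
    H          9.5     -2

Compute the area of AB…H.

Apply the shoelace formula: 2A = Σ (x_i·y_{i+1} − x_{i+1}·y_i), indices taken mod 8.
Σ = (52.5) + (253.75) + (-60) + (14) + (-24.5) + (75) + (74) + (127.75) = 512.5
Area = |Σ|/2 = 256.25.

256.25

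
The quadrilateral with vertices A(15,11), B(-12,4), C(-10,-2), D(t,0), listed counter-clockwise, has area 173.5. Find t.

7

The doubled signed area Σ (x_i y_{i+1} − x_{i+1} y_i) is linear in t.
With t=0 it equals 256; the coefficient of t is 13 (from the two edges through D).
So 13·t + 256 = 2·173.5 = 347 ⇒ t = 7.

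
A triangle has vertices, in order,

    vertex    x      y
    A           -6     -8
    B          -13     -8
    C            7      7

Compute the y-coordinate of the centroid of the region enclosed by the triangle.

Apply the surveyor's formula. First the cross-terms c_i = x_i·y_{i+1} − x_{i+1}·y_i:
  -56, -35, -14  ⇒  2A = -105, A = -52.5.
Then Σ (y_i + y_{i+1})·c_i = 945, so ȳ = 945 / (6·(-52.5)) = -3.

-3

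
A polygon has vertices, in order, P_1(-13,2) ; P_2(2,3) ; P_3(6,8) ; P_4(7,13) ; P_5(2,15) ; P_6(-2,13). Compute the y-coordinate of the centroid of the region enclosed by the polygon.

Apply Gauss's area formula. First the cross-terms c_i = x_i·y_{i+1} − x_{i+1}·y_i:
  -43, -2, 22, 79, 56, 165  ⇒  2A = 277, A = 138.5.
Then Σ (y_i + y_{i+1})·c_i = 6480, so ȳ = 6480 / (6·138.5) = 2160/277.

2160/277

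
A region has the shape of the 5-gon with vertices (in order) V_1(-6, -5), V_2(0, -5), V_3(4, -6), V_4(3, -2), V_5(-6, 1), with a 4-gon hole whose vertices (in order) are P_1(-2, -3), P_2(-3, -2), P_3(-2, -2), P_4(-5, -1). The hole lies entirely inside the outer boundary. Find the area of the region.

42.5

Outer boundary:
Apply the shoelace formula: 2A = Σ (x_i·y_{i+1} − x_{i+1}·y_i), indices taken mod 5.
Σ = (30) + (20) + (10) + (-9) + (36) = 87
Area = |Σ|/2 = 43.5.
Hole:
Apply the shoelace formula: 2A = Σ (x_i·y_{i+1} − x_{i+1}·y_i), indices taken mod 4.
Σ = (-5) + (2) + (-8) + (13) = 2
Area = |Σ|/2 = 1.
Net area = 43.5 − 1 = 42.5.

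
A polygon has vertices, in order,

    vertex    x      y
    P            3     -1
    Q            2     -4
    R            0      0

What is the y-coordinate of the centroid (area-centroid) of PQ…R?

Apply Gauss's area formula. First the cross-terms c_i = x_i·y_{i+1} − x_{i+1}·y_i:
  -10, 0, 0  ⇒  2A = -10, A = -5.
Then Σ (y_i + y_{i+1})·c_i = 50, so ȳ = 50 / (6·(-5)) = -5/3.

-5/3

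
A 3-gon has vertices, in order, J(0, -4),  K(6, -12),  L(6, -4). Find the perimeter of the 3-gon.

24

|JK| = √((6)² + (-8)²) = √100 = 10
|KL| = √((0)² + (8)²) = √64 = 8
|LJ| = √((-6)² + (0)²) = √36 = 6
Perimeter = 10 + 8 + 6 = 24.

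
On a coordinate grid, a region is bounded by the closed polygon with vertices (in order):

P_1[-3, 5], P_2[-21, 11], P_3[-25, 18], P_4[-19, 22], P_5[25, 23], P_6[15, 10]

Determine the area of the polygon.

608

Cross-terms: 72, -103, -208, -987, -95, 105  ⇒  Σ = -1216
Area = |Σ|/2 = 608.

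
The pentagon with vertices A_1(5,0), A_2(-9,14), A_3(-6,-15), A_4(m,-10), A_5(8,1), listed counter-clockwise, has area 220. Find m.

1

The doubled signed area Σ (x_i y_{i+1} − x_{i+1} y_i) is linear in m.
With m=0 it equals 424; the coefficient of m is 16 (from the two edges through A_4).
So 16·m + 424 = 2·220 = 440 ⇒ m = 1.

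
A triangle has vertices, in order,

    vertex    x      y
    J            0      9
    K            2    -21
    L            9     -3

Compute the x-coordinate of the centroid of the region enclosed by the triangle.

11/3

Apply the shoelace (surveyor's) formula. First the cross-terms c_i = x_i·y_{i+1} − x_{i+1}·y_i:
  -18, 183, 81  ⇒  2A = 246, A = 123.
Then Σ (x_i + x_{i+1})·c_i = 2706, so x̄ = 2706 / (6·123) = 11/3.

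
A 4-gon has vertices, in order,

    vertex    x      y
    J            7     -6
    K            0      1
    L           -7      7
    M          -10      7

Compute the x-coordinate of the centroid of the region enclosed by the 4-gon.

Apply Gauss's area formula. First the cross-terms c_i = x_i·y_{i+1} − x_{i+1}·y_i:
  7, 7, 21, 11  ⇒  2A = 46, A = 23.
Then Σ (x_i + x_{i+1})·c_i = -390, so x̄ = -390 / (6·23) = -65/23.

-65/23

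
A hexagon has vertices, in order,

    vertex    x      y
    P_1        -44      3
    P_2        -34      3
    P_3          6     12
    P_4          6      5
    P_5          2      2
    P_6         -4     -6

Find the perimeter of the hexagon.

114

|P_1P_2| = √((10)² + (0)²) = √100 = 10
|P_2P_3| = √((40)² + (9)²) = √1681 = 41
|P_3P_4| = √((0)² + (-7)²) = √49 = 7
|P_4P_5| = √((-4)² + (-3)²) = √25 = 5
|P_5P_6| = √((-6)² + (-8)²) = √100 = 10
|P_6P_1| = √((-40)² + (9)²) = √1681 = 41
Perimeter = 10 + 41 + 7 + 5 + 10 + 41 = 114.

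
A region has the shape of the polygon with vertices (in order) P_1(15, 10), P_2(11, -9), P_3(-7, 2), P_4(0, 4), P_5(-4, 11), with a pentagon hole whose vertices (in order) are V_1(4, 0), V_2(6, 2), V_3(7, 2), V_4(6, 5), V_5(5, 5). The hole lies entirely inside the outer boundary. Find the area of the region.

Outer boundary:
Cross-terms: -245, -41, -28, 16, -205  ⇒  Σ = -503
Area = |Σ|/2 = 251.5.
Hole:
Apply the shoelace formula: 2A = Σ (x_i·y_{i+1} − x_{i+1}·y_i), indices taken mod 5.
V_1→V_2: (4)(2) − (6)(0) = 8
V_2→V_3: (6)(2) − (7)(2) = -2
V_3→V_4: (7)(5) − (6)(2) = 23
V_4→V_5: (6)(5) − (5)(5) = 5
V_5→V_1: (5)(0) − (4)(5) = -20
Σ = 14
Area = |Σ|/2 = 7.
Net area = 251.5 − 7 = 244.5.

244.5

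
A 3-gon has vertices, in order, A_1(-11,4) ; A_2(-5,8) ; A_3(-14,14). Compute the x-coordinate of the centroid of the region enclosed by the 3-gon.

-10

Apply Gauss's area formula. First the cross-terms c_i = x_i·y_{i+1} − x_{i+1}·y_i:
  -68, 42, 98  ⇒  2A = 72, A = 36.
Then Σ (x_i + x_{i+1})·c_i = -2160, so x̄ = -2160 / (6·36) = -10.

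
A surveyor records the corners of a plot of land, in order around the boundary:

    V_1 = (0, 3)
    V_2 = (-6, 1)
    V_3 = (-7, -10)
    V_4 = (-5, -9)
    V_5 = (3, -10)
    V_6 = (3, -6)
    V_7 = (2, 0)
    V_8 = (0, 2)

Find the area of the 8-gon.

Apply the shoelace (surveyor's) formula: 2A = Σ (x_i·y_{i+1} − x_{i+1}·y_i), indices taken mod 8.
V_1→V_2: (0)(1) − (-6)(3) = 18
V_2→V_3: (-6)(-10) − (-7)(1) = 67
V_3→V_4: (-7)(-9) − (-5)(-10) = 13
V_4→V_5: (-5)(-10) − (3)(-9) = 77
V_5→V_6: (3)(-6) − (3)(-10) = 12
V_6→V_7: (3)(0) − (2)(-6) = 12
V_7→V_8: (2)(2) − (0)(0) = 4
V_8→V_1: (0)(3) − (0)(2) = 0
Σ = 203
Area = |Σ|/2 = 101.5.

101.5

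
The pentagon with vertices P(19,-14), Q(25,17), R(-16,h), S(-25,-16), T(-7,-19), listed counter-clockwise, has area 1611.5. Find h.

24

The doubled signed area Σ (x_i y_{i+1} − x_{i+1} y_i) is linear in h.
With h=0 it equals 2023; the coefficient of h is 50 (from the two edges through R).
So 50·h + 2023 = 2·1611.5 = 3223 ⇒ h = 24.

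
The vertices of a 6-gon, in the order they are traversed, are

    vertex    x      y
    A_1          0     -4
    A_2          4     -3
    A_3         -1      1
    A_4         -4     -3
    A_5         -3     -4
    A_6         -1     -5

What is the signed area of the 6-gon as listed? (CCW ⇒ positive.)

Apply the shoelace formula: 2A = Σ (x_i·y_{i+1} − x_{i+1}·y_i), indices taken mod 6.
A_1→A_2: (0)(-3) − (4)(-4) = 16
A_2→A_3: (4)(1) − (-1)(-3) = 1
A_3→A_4: (-1)(-3) − (-4)(1) = 7
A_4→A_5: (-4)(-4) − (-3)(-3) = 7
A_5→A_6: (-3)(-5) − (-1)(-4) = 11
A_6→A_1: (-1)(-4) − (0)(-5) = 4
Σ = 46
Signed area = Σ/2 = 23 (positive ⇒ counter-clockwise traversal).

23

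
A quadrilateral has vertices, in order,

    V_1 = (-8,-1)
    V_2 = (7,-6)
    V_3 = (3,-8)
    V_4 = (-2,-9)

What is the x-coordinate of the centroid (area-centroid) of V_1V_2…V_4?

-37/48

Apply the shoelace (surveyor's) formula. First the cross-terms c_i = x_i·y_{i+1} − x_{i+1}·y_i:
  55, -38, -43, -70  ⇒  2A = -96, A = -48.
Then Σ (x_i + x_{i+1})·c_i = 222, so x̄ = 222 / (6·(-48)) = -37/48.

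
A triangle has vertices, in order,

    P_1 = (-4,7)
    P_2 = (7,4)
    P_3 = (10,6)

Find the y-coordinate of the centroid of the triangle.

Apply the surveyor's formula. First the cross-terms c_i = x_i·y_{i+1} − x_{i+1}·y_i:
  -65, 2, 94  ⇒  2A = 31, A = 15.5.
Then Σ (y_i + y_{i+1})·c_i = 527, so ȳ = 527 / (6·15.5) = 17/3.

17/3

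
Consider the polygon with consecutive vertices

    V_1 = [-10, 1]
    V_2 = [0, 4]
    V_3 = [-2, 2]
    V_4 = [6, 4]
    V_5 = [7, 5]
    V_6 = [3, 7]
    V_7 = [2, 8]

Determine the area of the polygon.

38

Apply the shoelace (surveyor's) formula: 2A = Σ (x_i·y_{i+1} − x_{i+1}·y_i), indices taken mod 7.
Σ = (-40) + (8) + (-20) + (2) + (34) + (10) + (82) = 76
Area = |Σ|/2 = 38.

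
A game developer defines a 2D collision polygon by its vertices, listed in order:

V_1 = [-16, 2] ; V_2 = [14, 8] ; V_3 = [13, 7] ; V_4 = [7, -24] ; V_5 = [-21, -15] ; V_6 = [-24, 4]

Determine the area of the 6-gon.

Σ = (-156) + (-6) + (-361) + (-609) + (-444) + (16) = -1560
Area = |Σ|/2 = 780.

780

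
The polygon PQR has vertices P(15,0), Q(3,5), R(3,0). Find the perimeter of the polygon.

|PQ| = √((-12)² + (5)²) = √169 = 13
|QR| = √((0)² + (-5)²) = √25 = 5
|RP| = √((12)² + (0)²) = √144 = 12
Perimeter = 13 + 5 + 12 = 30.

30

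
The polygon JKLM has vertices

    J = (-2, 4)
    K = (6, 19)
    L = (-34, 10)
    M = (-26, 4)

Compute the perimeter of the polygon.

|JK| = √((8)² + (15)²) = √289 = 17
|KL| = √((-40)² + (-9)²) = √1681 = 41
|LM| = √((8)² + (-6)²) = √100 = 10
|MJ| = √((24)² + (0)²) = √576 = 24
Perimeter = 17 + 41 + 10 + 24 = 92.

92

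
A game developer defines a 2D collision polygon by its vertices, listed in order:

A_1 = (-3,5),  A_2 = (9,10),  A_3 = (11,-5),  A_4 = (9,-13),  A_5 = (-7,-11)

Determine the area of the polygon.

Apply the shoelace (surveyor's) formula: 2A = Σ (x_i·y_{i+1} − x_{i+1}·y_i), indices taken mod 5.
Σ = (-75) + (-155) + (-98) + (-190) + (-68) = -586
Area = |Σ|/2 = 293.

293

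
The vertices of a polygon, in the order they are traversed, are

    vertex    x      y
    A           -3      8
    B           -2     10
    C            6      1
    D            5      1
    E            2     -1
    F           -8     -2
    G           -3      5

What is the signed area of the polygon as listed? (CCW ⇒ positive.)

-74.5

Apply the shoelace formula: 2A = Σ (x_i·y_{i+1} − x_{i+1}·y_i), indices taken mod 7.
Σ = (-14) + (-62) + (1) + (-7) + (-12) + (-46) + (-9) = -149
Signed area = Σ/2 = -74.5 (negative ⇒ clockwise traversal).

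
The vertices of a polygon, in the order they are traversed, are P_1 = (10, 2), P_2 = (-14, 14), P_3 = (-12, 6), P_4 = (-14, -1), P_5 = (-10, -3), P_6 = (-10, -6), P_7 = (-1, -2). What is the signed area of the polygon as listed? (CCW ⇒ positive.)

Apply Gauss's area formula: 2A = Σ (x_i·y_{i+1} − x_{i+1}·y_i), indices taken mod 7.
P_1→P_2: (10)(14) − (-14)(2) = 168
P_2→P_3: (-14)(6) − (-12)(14) = 84
P_3→P_4: (-12)(-1) − (-14)(6) = 96
P_4→P_5: (-14)(-3) − (-10)(-1) = 32
P_5→P_6: (-10)(-6) − (-10)(-3) = 30
P_6→P_7: (-10)(-2) − (-1)(-6) = 14
P_7→P_1: (-1)(2) − (10)(-2) = 18
Σ = 442
Signed area = Σ/2 = 221 (positive ⇒ counter-clockwise traversal).

221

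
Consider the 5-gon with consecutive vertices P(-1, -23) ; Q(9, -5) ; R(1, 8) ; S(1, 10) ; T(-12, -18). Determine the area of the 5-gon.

Apply the surveyor's formula: 2A = Σ (x_i·y_{i+1} − x_{i+1}·y_i), indices taken mod 5.
Cross-terms: 212, 77, 2, 102, 258  ⇒  Σ = 651
Area = |Σ|/2 = 325.5.

325.5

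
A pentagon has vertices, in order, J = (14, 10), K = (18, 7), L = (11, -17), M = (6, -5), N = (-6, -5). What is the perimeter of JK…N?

|JK| = √((4)² + (-3)²) = √25 = 5
|KL| = √((-7)² + (-24)²) = √625 = 25
|LM| = √((-5)² + (12)²) = √169 = 13
|MN| = √((-12)² + (0)²) = √144 = 12
|NJ| = √((20)² + (15)²) = √625 = 25
Perimeter = 5 + 25 + 13 + 12 + 25 = 80.

80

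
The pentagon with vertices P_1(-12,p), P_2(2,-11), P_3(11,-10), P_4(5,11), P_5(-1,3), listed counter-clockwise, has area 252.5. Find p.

-13

Write out the shoelace sum; only the two edges meeting at P_1 involve p:
2·Area = [((-1)·p − (-12)·3) + ((-12)·(-11) − 2·p)] + 298
       = -3·p + 466 = 505
⇒ p = -13.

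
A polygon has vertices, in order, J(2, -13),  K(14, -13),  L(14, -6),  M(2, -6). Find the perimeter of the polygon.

|JK| = √((12)² + (0)²) = √144 = 12
|KL| = √((0)² + (7)²) = √49 = 7
|LM| = √((-12)² + (0)²) = √144 = 12
|MJ| = √((0)² + (-7)²) = √49 = 7
Perimeter = 12 + 7 + 12 + 7 = 38.

38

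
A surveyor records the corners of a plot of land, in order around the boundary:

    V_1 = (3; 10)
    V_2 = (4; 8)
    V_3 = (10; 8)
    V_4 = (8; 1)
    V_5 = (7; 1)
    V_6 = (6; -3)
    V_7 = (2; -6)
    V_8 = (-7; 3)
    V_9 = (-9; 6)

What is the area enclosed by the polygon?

Apply the surveyor's formula: 2A = Σ (x_i·y_{i+1} − x_{i+1}·y_i), indices taken mod 9.
Cross-terms: -16, -48, -54, 1, -27, -30, -36, -15, -108  ⇒  Σ = -333
Area = |Σ|/2 = 166.5.

166.5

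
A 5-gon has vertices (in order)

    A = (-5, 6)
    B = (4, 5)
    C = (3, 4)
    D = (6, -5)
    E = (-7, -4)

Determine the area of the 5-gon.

104

A→B: (-5)(5) − (4)(6) = -49
B→C: (4)(4) − (3)(5) = 1
C→D: (3)(-5) − (6)(4) = -39
D→E: (6)(-4) − (-7)(-5) = -59
E→A: (-7)(6) − (-5)(-4) = -62
Σ = -208
Area = |Σ|/2 = 104.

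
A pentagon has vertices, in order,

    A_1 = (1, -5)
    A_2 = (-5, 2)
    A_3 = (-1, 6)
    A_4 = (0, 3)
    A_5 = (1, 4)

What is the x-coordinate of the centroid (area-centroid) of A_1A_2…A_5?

Apply the surveyor's formula. First the cross-terms c_i = x_i·y_{i+1} − x_{i+1}·y_i:
  -23, -28, -3, -3, -9  ⇒  2A = -66, A = -33.
Then Σ (x_i + x_{i+1})·c_i = 242, so x̄ = 242 / (6·(-33)) = -11/9.

-11/9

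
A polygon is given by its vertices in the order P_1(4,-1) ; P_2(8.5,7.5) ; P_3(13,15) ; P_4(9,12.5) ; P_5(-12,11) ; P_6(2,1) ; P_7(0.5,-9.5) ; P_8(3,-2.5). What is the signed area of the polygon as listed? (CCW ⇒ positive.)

162.875

Σ = (38.5) + (30) + (27.5) + (249) + (-34) + (-19.5) + (27.25) + (7) = 325.75
Signed area = Σ/2 = 162.875 (positive ⇒ counter-clockwise traversal).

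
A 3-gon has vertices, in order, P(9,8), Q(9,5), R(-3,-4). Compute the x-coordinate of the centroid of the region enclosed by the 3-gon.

5

Apply Gauss's area formula. First the cross-terms c_i = x_i·y_{i+1} − x_{i+1}·y_i:
  -27, -21, 12  ⇒  2A = -36, A = -18.
Then Σ (x_i + x_{i+1})·c_i = -540, so x̄ = -540 / (6·(-18)) = 5.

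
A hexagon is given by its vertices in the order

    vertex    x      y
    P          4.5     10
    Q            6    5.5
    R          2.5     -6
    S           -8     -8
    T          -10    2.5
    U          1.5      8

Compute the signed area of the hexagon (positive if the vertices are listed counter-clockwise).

-178.875

Apply Gauss's area formula: 2A = Σ (x_i·y_{i+1} − x_{i+1}·y_i), indices taken mod 6.
Σ = (-35.25) + (-49.75) + (-68) + (-100) + (-83.75) + (-21) = -357.75
Signed area = Σ/2 = -178.875 (negative ⇒ clockwise traversal).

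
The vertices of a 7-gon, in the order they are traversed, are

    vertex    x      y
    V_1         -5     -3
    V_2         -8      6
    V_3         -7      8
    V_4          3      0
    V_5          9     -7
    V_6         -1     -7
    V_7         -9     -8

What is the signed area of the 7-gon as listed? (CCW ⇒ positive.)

Cross-terms: -54, -22, -24, -21, -70, -55, -13  ⇒  Σ = -259
Signed area = Σ/2 = -129.5 (negative ⇒ clockwise traversal).

-129.5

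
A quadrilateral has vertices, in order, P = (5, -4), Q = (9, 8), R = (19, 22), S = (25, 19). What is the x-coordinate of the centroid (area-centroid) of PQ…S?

1969/131

Apply the surveyor's formula. First the cross-terms c_i = x_i·y_{i+1} − x_{i+1}·y_i:
  76, 46, -189, -195  ⇒  2A = -262, A = -131.
Then Σ (x_i + x_{i+1})·c_i = -11814, so x̄ = -11814 / (6·(-131)) = 1969/131.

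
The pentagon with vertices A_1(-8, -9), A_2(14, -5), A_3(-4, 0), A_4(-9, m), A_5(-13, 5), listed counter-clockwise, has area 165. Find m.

8

The doubled signed area Σ (x_i y_{i+1} − x_{i+1} y_i) is linear in m.
With m=0 it equals 258; the coefficient of m is 9 (from the two edges through A_4).
So 9·m + 258 = 2·165 = 330 ⇒ m = 8.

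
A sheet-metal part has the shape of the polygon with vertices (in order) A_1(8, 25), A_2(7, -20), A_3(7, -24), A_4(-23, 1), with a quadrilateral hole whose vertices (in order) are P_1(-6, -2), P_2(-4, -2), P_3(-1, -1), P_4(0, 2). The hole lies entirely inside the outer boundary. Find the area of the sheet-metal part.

Outer boundary:
Apply the surveyor's formula: 2A = Σ (x_i·y_{i+1} − x_{i+1}·y_i), indices taken mod 4.
A_1→A_2: (8)(-20) − (7)(25) = -335
A_2→A_3: (7)(-24) − (7)(-20) = -28
A_3→A_4: (7)(1) − (-23)(-24) = -545
A_4→A_1: (-23)(25) − (8)(1) = -583
Σ = -1491
Area = |Σ|/2 = 745.5.
Hole:
Apply the surveyor's formula: 2A = Σ (x_i·y_{i+1} − x_{i+1}·y_i), indices taken mod 4.
P_1→P_2: (-6)(-2) − (-4)(-2) = 4
P_2→P_3: (-4)(-1) − (-1)(-2) = 2
P_3→P_4: (-1)(2) − (0)(-1) = -2
P_4→P_1: (0)(-2) − (-6)(2) = 12
Σ = 16
Area = |Σ|/2 = 8.
Net area = 745.5 − 8 = 737.5.

737.5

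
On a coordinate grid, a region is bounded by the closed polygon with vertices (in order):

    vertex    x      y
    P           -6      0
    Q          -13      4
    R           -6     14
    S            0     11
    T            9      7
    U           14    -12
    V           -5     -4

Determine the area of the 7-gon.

Apply Gauss's area formula: 2A = Σ (x_i·y_{i+1} − x_{i+1}·y_i), indices taken mod 7.
Σ = (-24) + (-158) + (-66) + (-99) + (-206) + (-116) + (-24) = -693
Area = |Σ|/2 = 346.5.

346.5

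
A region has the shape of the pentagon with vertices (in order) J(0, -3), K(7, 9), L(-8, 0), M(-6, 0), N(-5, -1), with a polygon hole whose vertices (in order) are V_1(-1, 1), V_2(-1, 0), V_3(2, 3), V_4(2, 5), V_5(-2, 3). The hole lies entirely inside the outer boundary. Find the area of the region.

47.5

Outer boundary:
Apply the shoelace (surveyor's) formula: 2A = Σ (x_i·y_{i+1} − x_{i+1}·y_i), indices taken mod 5.
J→K: (0)(9) − (7)(-3) = 21
K→L: (7)(0) − (-8)(9) = 72
L→M: (-8)(0) − (-6)(0) = 0
M→N: (-6)(-1) − (-5)(0) = 6
N→J: (-5)(-3) − (0)(-1) = 15
Σ = 114
Area = |Σ|/2 = 57.
Hole:
Apply the shoelace formula: 2A = Σ (x_i·y_{i+1} − x_{i+1}·y_i), indices taken mod 5.
Σ = (1) + (-3) + (4) + (16) + (1) = 19
Area = |Σ|/2 = 9.5.
Net area = 57 − 9.5 = 47.5.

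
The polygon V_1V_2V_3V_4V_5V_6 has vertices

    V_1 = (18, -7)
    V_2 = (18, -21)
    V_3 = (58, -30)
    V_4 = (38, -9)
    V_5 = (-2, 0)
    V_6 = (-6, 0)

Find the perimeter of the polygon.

154

|V_1V_2| = √((0)² + (-14)²) = √196 = 14
|V_2V_3| = √((40)² + (-9)²) = √1681 = 41
|V_3V_4| = √((-20)² + (21)²) = √841 = 29
|V_4V_5| = √((-40)² + (9)²) = √1681 = 41
|V_5V_6| = √((-4)² + (0)²) = √16 = 4
|V_6V_1| = √((24)² + (-7)²) = √625 = 25
Perimeter = 14 + 41 + 29 + 41 + 4 + 25 = 154.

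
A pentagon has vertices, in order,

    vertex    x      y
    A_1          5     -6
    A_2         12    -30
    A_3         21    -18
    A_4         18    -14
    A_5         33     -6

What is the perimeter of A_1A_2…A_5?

|A_1A_2| = √((7)² + (-24)²) = √625 = 25
|A_2A_3| = √((9)² + (12)²) = √225 = 15
|A_3A_4| = √((-3)² + (4)²) = √25 = 5
|A_4A_5| = √((15)² + (8)²) = √289 = 17
|A_5A_1| = √((-28)² + (0)²) = √784 = 28
Perimeter = 25 + 15 + 5 + 17 + 28 = 90.

90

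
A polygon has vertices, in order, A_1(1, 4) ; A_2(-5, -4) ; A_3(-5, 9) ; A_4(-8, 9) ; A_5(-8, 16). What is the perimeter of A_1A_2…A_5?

|A_1A_2| = √((-6)² + (-8)²) = √100 = 10
|A_2A_3| = √((0)² + (13)²) = √169 = 13
|A_3A_4| = √((-3)² + (0)²) = √9 = 3
|A_4A_5| = √((0)² + (7)²) = √49 = 7
|A_5A_1| = √((9)² + (-12)²) = √225 = 15
Perimeter = 10 + 13 + 3 + 7 + 15 = 48.

48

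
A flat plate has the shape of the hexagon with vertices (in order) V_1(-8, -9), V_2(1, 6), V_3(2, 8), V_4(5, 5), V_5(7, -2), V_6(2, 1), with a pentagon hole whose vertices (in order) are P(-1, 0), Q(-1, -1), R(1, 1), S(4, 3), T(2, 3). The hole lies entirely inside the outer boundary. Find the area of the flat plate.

Outer boundary:
Apply the shoelace (surveyor's) formula: 2A = Σ (x_i·y_{i+1} − x_{i+1}·y_i), indices taken mod 6.
Cross-terms: -39, -4, -30, -45, 11, -10  ⇒  Σ = -117
Area = |Σ|/2 = 58.5.
Hole:
Cross-terms: 1, 0, -1, 6, 3  ⇒  Σ = 9
Area = |Σ|/2 = 4.5.
Net area = 58.5 − 4.5 = 54.

54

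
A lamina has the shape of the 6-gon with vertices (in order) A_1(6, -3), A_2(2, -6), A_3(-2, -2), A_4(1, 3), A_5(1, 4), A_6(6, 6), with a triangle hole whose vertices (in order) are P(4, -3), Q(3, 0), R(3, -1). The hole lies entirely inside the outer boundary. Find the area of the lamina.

60

Outer boundary:
Apply Gauss's area formula: 2A = Σ (x_i·y_{i+1} − x_{i+1}·y_i), indices taken mod 6.
A_1→A_2: (6)(-6) − (2)(-3) = -30
A_2→A_3: (2)(-2) − (-2)(-6) = -16
A_3→A_4: (-2)(3) − (1)(-2) = -4
A_4→A_5: (1)(4) − (1)(3) = 1
A_5→A_6: (1)(6) − (6)(4) = -18
A_6→A_1: (6)(-3) − (6)(6) = -54
Σ = -121
Area = |Σ|/2 = 60.5.
Hole:
Apply the shoelace (surveyor's) formula: 2A = Σ (x_i·y_{i+1} − x_{i+1}·y_i), indices taken mod 3.
P→Q: (4)(0) − (3)(-3) = 9
Q→R: (3)(-1) − (3)(0) = -3
R→P: (3)(-3) − (4)(-1) = -5
Σ = 1
Area = |Σ|/2 = 0.5.
Net area = 60.5 − 0.5 = 60.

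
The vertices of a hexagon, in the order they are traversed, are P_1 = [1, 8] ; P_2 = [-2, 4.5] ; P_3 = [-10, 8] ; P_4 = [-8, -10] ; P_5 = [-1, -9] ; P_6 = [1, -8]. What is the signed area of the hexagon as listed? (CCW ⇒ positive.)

Apply Gauss's area formula: 2A = Σ (x_i·y_{i+1} − x_{i+1}·y_i), indices taken mod 6.
P_1→P_2: (1)(4.5) − (-2)(8) = 20.5
P_2→P_3: (-2)(8) − (-10)(4.5) = 29
P_3→P_4: (-10)(-10) − (-8)(8) = 164
P_4→P_5: (-8)(-9) − (-1)(-10) = 62
P_5→P_6: (-1)(-8) − (1)(-9) = 17
P_6→P_1: (1)(8) − (1)(-8) = 16
Σ = 308.5
Signed area = Σ/2 = 154.25 (positive ⇒ counter-clockwise traversal).

154.25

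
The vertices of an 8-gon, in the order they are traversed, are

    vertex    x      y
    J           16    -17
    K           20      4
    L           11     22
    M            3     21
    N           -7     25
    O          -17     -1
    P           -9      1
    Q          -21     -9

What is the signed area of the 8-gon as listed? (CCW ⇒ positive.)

Apply Gauss's area formula: 2A = Σ (x_i·y_{i+1} − x_{i+1}·y_i), indices taken mod 8.
Σ = (404) + (396) + (165) + (222) + (432) + (-26) + (102) + (501) = 2196
Signed area = Σ/2 = 1098 (positive ⇒ counter-clockwise traversal).

1098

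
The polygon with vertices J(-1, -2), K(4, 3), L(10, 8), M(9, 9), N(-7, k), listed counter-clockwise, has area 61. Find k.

Write out the shoelace sum; only the two edges meeting at N involve k:
2·Area = [(9·k − (-7)·9) + ((-7)·(-2) − (-1)·k)] + 25
       = 10·k + 102 = 122
⇒ k = 2.

2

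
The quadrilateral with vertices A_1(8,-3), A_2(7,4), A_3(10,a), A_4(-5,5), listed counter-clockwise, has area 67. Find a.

8

Write out the shoelace sum; only the two edges meeting at A_3 involve a:
2·Area = [(7·a − 10·4) + (10·5 − (-5)·a)] + 28
       = 12·a + 38 = 134
⇒ a = 8.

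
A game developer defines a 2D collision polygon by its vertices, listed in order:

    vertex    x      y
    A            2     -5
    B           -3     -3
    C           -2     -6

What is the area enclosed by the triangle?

6.5

Apply the shoelace (surveyor's) formula: 2A = Σ (x_i·y_{i+1} − x_{i+1}·y_i), indices taken mod 3.
Σ = (-21) + (12) + (22) = 13
Area = |Σ|/2 = 6.5.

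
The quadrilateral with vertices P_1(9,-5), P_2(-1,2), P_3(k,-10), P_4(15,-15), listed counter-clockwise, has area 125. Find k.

-1

The doubled signed area Σ (x_i y_{i+1} − x_{i+1} y_i) is linear in k.
With k=0 it equals 233; the coefficient of k is -17 (from the two edges through P_3).
So -17·k + 233 = 2·125 = 250 ⇒ k = -1.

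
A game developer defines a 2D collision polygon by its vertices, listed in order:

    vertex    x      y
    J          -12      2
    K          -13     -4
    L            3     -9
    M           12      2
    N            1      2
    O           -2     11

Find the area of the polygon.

Σ = (74) + (129) + (114) + (22) + (15) + (128) = 482
Area = |Σ|/2 = 241.

241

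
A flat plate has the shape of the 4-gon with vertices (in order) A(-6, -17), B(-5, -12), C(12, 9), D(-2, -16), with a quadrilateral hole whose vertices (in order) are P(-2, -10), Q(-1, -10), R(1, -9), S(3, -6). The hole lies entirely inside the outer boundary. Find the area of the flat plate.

71

Outer boundary:
Apply the shoelace formula: 2A = Σ (x_i·y_{i+1} − x_{i+1}·y_i), indices taken mod 4.
A→B: (-6)(-12) − (-5)(-17) = -13
B→C: (-5)(9) − (12)(-12) = 99
C→D: (12)(-16) − (-2)(9) = -174
D→A: (-2)(-17) − (-6)(-16) = -62
Σ = -150
Area = |Σ|/2 = 75.
Hole:
Apply the shoelace formula: 2A = Σ (x_i·y_{i+1} − x_{i+1}·y_i), indices taken mod 4.
Σ = (10) + (19) + (21) + (-42) = 8
Area = |Σ|/2 = 4.
Net area = 75 − 4 = 71.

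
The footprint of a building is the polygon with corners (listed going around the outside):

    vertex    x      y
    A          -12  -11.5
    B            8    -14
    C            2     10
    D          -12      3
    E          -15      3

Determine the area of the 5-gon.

355.75

Apply the surveyor's formula: 2A = Σ (x_i·y_{i+1} − x_{i+1}·y_i), indices taken mod 5.
A→B: (-12)(-14) − (8)(-11.5) = 260
B→C: (8)(10) − (2)(-14) = 108
C→D: (2)(3) − (-12)(10) = 126
D→E: (-12)(3) − (-15)(3) = 9
E→A: (-15)(-11.5) − (-12)(3) = 208.5
Σ = 711.5
Area = |Σ|/2 = 355.75.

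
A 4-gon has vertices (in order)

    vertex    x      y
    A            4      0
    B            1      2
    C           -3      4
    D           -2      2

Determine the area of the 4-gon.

Apply the shoelace (surveyor's) formula: 2A = Σ (x_i·y_{i+1} − x_{i+1}·y_i), indices taken mod 4.
Σ = (8) + (10) + (2) + (-8) = 12
Area = |Σ|/2 = 6.

6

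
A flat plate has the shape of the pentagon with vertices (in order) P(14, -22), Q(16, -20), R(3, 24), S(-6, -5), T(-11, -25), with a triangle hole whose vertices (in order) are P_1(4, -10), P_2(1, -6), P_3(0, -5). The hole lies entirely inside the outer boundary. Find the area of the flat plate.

Outer boundary:
Apply the shoelace formula: 2A = Σ (x_i·y_{i+1} − x_{i+1}·y_i), indices taken mod 5.
Σ = (72) + (444) + (129) + (95) + (592) = 1332
Area = |Σ|/2 = 666.
Hole:
P_1→P_2: (4)(-6) − (1)(-10) = -14
P_2→P_3: (1)(-5) − (0)(-6) = -5
P_3→P_1: (0)(-10) − (4)(-5) = 20
Σ = 1
Area = |Σ|/2 = 0.5.
Net area = 666 − 0.5 = 665.5.

665.5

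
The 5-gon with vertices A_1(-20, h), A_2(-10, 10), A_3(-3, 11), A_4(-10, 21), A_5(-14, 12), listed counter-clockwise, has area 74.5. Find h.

The doubled signed area Σ (x_i y_{i+1} − x_{i+1} y_i) is linear in h.
With h=0 it equals 181; the coefficient of h is -4 (from the two edges through A_1).
So -4·h + 181 = 2·74.5 = 149 ⇒ h = 8.

8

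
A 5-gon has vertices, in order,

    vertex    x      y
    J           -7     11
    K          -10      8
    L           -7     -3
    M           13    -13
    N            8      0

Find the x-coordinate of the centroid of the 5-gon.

16/33

Apply the shoelace (surveyor's) formula. First the cross-terms c_i = x_i·y_{i+1} − x_{i+1}·y_i:
  54, 86, 130, 104, 88  ⇒  2A = 462, A = 231.
Then Σ (x_i + x_{i+1})·c_i = 672, so x̄ = 672 / (6·231) = 16/33.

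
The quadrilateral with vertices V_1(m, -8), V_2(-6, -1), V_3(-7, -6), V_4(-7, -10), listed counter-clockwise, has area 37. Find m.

The doubled signed area Σ (x_i y_{i+1} − x_{i+1} y_i) is linear in m.
With m=0 it equals 65; the coefficient of m is 9 (from the two edges through V_1).
So 9·m + 65 = 2·37 = 74 ⇒ m = 1.

1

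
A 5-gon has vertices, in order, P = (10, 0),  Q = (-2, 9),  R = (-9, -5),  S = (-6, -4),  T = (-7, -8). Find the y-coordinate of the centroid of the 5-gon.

Apply the shoelace formula. First the cross-terms c_i = x_i·y_{i+1} − x_{i+1}·y_i:
  90, 91, 6, 20, 80  ⇒  2A = 287, A = 143.5.
Then Σ (y_i + y_{i+1})·c_i = 240, so ȳ = 240 / (6·143.5) = 80/287.

80/287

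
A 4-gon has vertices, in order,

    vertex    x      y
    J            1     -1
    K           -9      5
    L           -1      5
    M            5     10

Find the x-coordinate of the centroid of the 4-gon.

-101/141

Apply the shoelace formula. First the cross-terms c_i = x_i·y_{i+1} − x_{i+1}·y_i:
  -4, -40, -35, -15  ⇒  2A = -94, A = -47.
Then Σ (x_i + x_{i+1})·c_i = 202, so x̄ = 202 / (6·(-47)) = -101/141.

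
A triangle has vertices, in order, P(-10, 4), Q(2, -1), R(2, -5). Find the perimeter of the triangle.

|PQ| = √((12)² + (-5)²) = √169 = 13
|QR| = √((0)² + (-4)²) = √16 = 4
|RP| = √((-12)² + (9)²) = √225 = 15
Perimeter = 13 + 4 + 15 = 32.

32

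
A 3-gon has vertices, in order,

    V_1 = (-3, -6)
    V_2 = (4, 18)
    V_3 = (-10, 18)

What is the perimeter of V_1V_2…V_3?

|V_1V_2| = √((7)² + (24)²) = √625 = 25
|V_2V_3| = √((-14)² + (0)²) = √196 = 14
|V_3V_1| = √((7)² + (-24)²) = √625 = 25
Perimeter = 25 + 14 + 25 = 64.

64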